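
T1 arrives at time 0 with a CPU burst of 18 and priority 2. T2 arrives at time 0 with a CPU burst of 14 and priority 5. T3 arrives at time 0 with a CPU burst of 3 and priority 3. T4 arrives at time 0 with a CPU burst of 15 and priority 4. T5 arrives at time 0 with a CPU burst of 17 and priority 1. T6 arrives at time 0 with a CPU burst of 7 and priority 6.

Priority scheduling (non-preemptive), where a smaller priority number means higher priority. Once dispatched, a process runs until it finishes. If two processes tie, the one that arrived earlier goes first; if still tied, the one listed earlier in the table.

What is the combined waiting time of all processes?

Schedule: | T5 0-17 | T1 17-35 | T3 35-38 | T4 38-53 | T2 53-67 | T6 67-74 |
Completion: T1=35  T2=67  T3=38  T4=53  T5=17  T6=74
Turnaround (C−A): T1=35  T2=67  T3=38  T4=53  T5=17  T6=74
Waiting = turnaround − burst: T1=17, T2=53, T3=35, T4=38, T5=0, T6=67
Total waiting = 17 + 53 + 35 + 38 + 0 + 67 = 210

210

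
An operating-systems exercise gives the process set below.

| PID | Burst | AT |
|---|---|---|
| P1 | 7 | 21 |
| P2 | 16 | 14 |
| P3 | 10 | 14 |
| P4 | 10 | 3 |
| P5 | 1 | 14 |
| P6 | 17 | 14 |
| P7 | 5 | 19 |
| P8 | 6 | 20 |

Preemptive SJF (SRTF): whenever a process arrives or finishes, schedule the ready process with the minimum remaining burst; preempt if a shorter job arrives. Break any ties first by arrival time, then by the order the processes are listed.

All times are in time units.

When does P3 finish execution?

30

Timeline: | idle 0-3 | P4 3-13 | idle 13-14 | P5 14-15 | P3 15-19 | P7 19-24 | P3 24-30 | P8 30-36 | P1 36-43 | P2 43-59 | P6 59-76 |
Completion: P1=43  P2=59  P3=30  P4=13  P5=15  P6=76  P7=24  P8=36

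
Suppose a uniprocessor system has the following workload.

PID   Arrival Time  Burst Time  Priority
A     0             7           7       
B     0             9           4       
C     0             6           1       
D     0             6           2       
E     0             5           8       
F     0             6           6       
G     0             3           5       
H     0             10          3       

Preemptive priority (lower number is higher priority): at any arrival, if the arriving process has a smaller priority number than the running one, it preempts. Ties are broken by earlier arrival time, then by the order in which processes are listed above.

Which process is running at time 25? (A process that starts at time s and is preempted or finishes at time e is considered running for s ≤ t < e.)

Gantt: | C 0-6 | D 6-12 | H 12-22 | B 22-31 | G 31-34 | F 34-40 | A 40-47 | E 47-52 |
Completion: A=47  B=31  C=6  D=12  E=52  F=40  G=34  H=22
Turnaround (C−A): A=47  B=31  C=6  D=12  E=52  F=40  G=34  H=22

B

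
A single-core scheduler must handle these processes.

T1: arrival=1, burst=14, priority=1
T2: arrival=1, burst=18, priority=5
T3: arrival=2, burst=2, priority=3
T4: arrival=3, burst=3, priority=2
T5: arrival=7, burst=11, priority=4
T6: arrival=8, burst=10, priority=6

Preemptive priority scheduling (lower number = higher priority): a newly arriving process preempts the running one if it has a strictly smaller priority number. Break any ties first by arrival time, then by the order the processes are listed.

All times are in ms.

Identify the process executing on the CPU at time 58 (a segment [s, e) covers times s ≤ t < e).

T6

Timeline: | idle 0-1 | T1 1-15 | T4 15-18 | T3 18-20 | T5 20-31 | T2 31-49 | T6 49-59 |
Completion: T1=15  T2=49  T3=20  T4=18  T5=31  T6=59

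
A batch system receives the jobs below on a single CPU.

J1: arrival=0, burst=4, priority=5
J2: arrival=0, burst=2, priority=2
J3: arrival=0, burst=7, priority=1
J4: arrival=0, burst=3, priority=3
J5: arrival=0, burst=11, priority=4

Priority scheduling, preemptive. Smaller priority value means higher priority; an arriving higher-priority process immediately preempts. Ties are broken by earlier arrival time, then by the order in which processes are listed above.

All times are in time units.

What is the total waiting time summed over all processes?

51

Timeline: | J3 0-7 | J2 7-9 | J4 9-12 | J5 12-23 | J1 23-27 |
Completion: J1=27  J2=9  J3=7  J4=12  J5=23
Waiting = turnaround − burst: J1=23, J2=7, J3=0, J4=9, J5=12
Total waiting = 23 + 7 + 0 + 9 + 12 = 51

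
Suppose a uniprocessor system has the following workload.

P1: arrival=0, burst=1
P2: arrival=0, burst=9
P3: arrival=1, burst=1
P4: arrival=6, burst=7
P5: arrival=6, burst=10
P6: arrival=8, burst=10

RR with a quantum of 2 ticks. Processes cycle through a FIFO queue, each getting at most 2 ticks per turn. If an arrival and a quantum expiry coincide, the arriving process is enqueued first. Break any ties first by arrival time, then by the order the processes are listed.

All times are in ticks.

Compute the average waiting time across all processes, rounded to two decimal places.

12.83

Schedule: | P1 0-1 | P2 1-3 | P3 3-4 | P2 4-6 | P4 6-8 | P5 8-10 | P2 10-12 | P6 12-14 | P4 14-16 | P5 16-18 | P2 18-20 | P6 20-22 | P4 22-24 | P5 24-26 | P2 26-27 | P6 27-29 | P4 29-30 | P5 30-32 | P6 32-34 | P5 34-36 | P6 36-38 |
Completion: P1=1  P2=27  P3=4  P4=30  P5=36  P6=38
Turnaround (C−A): P1=1  P2=27  P3=3  P4=24  P5=30  P6=30
Waiting times: P1=0, P2=18, P3=2, P4=17, P5=20, P6=20
Average waiting = (0+18+2+17+20+20) / 6 = 77/6 = 12.83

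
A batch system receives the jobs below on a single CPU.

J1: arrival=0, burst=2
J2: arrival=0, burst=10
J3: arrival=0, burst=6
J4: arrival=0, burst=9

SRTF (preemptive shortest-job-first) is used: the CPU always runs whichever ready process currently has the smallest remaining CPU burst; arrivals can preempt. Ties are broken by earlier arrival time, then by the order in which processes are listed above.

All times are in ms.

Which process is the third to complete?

Gantt: | J1 0-2 | J3 2-8 | J4 8-17 | J2 17-27 |
Completion: J1=2  J2=27  J3=8  J4=17
Turnaround (C−A): J1=2  J2=27  J3=8  J4=17
Finish order: J1 → J3 → J4 → J2

J4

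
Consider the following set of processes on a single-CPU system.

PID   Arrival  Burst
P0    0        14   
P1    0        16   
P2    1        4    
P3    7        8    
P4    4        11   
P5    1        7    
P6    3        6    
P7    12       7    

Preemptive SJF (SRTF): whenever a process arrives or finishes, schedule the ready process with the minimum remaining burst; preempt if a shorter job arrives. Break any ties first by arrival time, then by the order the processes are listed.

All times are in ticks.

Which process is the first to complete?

P2

Timeline: | P0 0-1 | P2 1-5 | P6 5-11 | P5 11-18 | P7 18-25 | P3 25-33 | P4 33-44 | P0 44-57 | P1 57-73 |
Completion: P0=57  P1=73  P2=5  P3=33  P4=44  P5=18  P6=11  P7=25
Turnaround (C−A): P0=57  P1=73  P2=4  P3=26  P4=40  P5=17  P6=8  P7=13
Finish order: P2 → P6 → P5 → P7 → P3 → P4 → P0 → P1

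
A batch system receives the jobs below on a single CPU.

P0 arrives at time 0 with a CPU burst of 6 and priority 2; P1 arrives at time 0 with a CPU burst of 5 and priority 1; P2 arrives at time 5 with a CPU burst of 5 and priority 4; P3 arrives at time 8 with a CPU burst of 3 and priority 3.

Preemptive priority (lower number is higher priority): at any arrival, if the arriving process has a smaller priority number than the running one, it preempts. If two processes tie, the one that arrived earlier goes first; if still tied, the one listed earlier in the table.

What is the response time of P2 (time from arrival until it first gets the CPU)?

9

Gantt: | P1 0-5 | P0 5-11 | P3 11-14 | P2 14-19 |
Completion: P0=11  P1=5  P2=19  P3=14
Response(P2) = first start − arrival = 14 − 5 = 9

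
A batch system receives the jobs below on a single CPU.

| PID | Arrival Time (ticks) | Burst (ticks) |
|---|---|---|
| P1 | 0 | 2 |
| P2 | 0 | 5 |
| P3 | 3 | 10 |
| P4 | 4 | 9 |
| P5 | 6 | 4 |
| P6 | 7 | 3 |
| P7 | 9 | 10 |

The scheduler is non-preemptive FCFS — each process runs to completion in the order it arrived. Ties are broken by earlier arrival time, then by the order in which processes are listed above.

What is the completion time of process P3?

17

Gantt: | P1 0-2 | P2 2-7 | P3 7-17 | P4 17-26 | P5 26-30 | P6 30-33 | P7 33-43 |
Completion: P1=2  P2=7  P3=17  P4=26  P5=30  P6=33  P7=43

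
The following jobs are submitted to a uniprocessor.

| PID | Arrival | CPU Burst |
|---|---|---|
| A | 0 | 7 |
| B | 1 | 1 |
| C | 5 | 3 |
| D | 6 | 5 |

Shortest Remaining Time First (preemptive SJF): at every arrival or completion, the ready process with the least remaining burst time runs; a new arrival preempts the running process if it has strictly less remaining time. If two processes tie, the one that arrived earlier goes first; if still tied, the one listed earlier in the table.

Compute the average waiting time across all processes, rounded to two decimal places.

Timeline: | A 0-1 | B 1-2 | A 2-8 | C 8-11 | D 11-16 |
Completion: A=8  B=2  C=11  D=16
Turnaround (C−A): A=8  B=1  C=6  D=10
Waiting times: A=1, B=0, C=3, D=5
Average waiting = (1+0+3+5) / 4 = 9/4 = 2.25

2.25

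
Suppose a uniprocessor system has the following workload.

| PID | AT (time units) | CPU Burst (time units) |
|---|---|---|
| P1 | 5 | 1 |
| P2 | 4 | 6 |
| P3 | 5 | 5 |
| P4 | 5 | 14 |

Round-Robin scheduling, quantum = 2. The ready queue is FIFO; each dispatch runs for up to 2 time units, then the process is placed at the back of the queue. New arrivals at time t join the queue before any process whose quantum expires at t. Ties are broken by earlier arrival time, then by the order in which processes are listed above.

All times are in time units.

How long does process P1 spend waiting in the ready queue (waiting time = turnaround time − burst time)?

Timeline: | idle 0-4 | P2 4-6 | P1 6-7 | P3 7-9 | P4 9-11 | P2 11-13 | P3 13-15 | P4 15-17 | P2 17-19 | P3 19-20 | P4 20-30 |
Completion: P1=7  P2=19  P3=20  P4=30
Waiting(P1) = turnaround − burst = 2 − 1 = 1

1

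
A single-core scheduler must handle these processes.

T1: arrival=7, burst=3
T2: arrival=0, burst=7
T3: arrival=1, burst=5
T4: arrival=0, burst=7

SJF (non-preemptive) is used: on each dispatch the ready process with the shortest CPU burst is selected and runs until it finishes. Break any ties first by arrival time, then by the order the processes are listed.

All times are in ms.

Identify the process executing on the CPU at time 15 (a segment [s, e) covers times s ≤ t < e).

T4

Gantt: | T2 0-7 | T1 7-10 | T3 10-15 | T4 15-22 |
Completion: T1=10  T2=7  T3=15  T4=22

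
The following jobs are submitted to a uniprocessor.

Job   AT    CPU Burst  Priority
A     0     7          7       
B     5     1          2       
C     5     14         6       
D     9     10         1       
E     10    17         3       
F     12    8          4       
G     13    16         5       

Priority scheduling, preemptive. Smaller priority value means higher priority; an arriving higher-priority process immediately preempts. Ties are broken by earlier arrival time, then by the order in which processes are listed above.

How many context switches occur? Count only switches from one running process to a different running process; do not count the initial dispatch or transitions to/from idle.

Schedule: | A 0-5 | B 5-6 | C 6-9 | D 9-19 | E 19-36 | F 36-44 | G 44-60 | C 60-71 | A 71-73 |
Completion: A=73  B=6  C=71  D=19  E=36  F=44  G=60

8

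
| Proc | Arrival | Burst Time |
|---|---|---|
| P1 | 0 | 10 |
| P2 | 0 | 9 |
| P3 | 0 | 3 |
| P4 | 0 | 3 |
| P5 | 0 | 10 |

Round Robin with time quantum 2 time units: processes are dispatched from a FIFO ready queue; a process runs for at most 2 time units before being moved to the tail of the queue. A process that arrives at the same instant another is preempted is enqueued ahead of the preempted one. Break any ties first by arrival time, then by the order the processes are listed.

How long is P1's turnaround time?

Timeline: | P1 0-2 | P2 2-4 | P3 4-6 | P4 6-8 | P5 8-10 | P1 10-12 | P2 12-14 | P3 14-15 | P4 15-16 | P5 16-18 | P1 18-20 | P2 20-22 | P5 22-24 | P1 24-26 | P2 26-28 | P5 28-30 | P1 30-32 | P2 32-33 | P5 33-35 |
Completion: P1=32  P2=33  P3=15  P4=16  P5=35
Turnaround (C−A): P1=32  P2=33  P3=15  P4=16  P5=35
Turnaround(P1) = completion − arrival = 32 − 0 = 32

32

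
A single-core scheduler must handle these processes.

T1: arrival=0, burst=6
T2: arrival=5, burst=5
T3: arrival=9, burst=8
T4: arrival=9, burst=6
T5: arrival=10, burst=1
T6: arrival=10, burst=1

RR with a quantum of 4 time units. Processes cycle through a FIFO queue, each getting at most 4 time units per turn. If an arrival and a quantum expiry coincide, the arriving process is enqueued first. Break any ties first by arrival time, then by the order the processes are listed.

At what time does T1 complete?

6

Gantt: | T1 0-6 | T2 6-10 | T3 10-14 | T4 14-18 | T5 18-19 | T6 19-20 | T2 20-21 | T3 21-25 | T4 25-27 |
Completion: T1=6  T2=21  T3=25  T4=27  T5=19  T6=20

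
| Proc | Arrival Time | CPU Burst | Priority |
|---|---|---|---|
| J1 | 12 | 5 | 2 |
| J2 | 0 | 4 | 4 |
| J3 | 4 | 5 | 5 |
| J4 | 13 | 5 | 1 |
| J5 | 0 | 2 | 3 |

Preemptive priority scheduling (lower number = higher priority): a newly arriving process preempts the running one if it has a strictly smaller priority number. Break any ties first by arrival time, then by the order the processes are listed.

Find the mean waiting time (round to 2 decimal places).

1.80

Schedule: | J5 0-2 | J2 2-6 | J3 6-11 | idle 11-12 | J1 12-13 | J4 13-18 | J1 18-22 |
Completion: J1=22  J2=6  J3=11  J4=18  J5=2
Waiting times: J1=5, J2=2, J3=2, J4=0, J5=0
Average waiting = (5+2+2+0+0) / 5 = 9/5 = 1.80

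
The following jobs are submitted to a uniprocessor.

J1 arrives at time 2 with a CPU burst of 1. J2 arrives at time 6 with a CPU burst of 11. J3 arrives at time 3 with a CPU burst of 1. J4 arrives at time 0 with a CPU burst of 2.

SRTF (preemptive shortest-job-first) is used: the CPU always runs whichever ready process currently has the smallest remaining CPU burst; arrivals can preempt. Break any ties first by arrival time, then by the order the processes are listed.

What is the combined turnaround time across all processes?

Timeline: | J4 0-2 | J1 2-3 | J3 3-4 | idle 4-6 | J2 6-17 |
Completion: J1=3  J2=17  J3=4  J4=2
Turnaround (C−A): J1=1  J2=11  J3=1  J4=2
Turnaround = completion − arrival: J1=1, J2=11, J3=1, J4=2
Total turnaround = 1 + 11 + 1 + 2 = 15

15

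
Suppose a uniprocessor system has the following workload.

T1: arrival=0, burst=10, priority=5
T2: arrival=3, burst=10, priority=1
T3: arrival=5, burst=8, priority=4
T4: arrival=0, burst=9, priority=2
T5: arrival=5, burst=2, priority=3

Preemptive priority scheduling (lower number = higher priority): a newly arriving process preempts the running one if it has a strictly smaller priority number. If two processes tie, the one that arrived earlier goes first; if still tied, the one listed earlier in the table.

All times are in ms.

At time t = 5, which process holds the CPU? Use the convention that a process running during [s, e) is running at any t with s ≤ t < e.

Gantt: | T4 0-3 | T2 3-13 | T4 13-19 | T5 19-21 | T3 21-29 | T1 29-39 |
Completion: T1=39  T2=13  T3=29  T4=19  T5=21

T2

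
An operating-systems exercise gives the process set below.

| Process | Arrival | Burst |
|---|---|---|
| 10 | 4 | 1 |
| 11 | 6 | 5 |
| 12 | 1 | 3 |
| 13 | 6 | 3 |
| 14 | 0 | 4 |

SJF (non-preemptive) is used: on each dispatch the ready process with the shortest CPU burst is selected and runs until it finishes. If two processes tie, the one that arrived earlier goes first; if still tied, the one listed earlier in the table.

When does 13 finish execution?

Schedule: | 14 0-4 | 10 4-5 | 12 5-8 | 13 8-11 | 11 11-16 |
Completion: 10=5  11=16  12=8  13=11  14=4

11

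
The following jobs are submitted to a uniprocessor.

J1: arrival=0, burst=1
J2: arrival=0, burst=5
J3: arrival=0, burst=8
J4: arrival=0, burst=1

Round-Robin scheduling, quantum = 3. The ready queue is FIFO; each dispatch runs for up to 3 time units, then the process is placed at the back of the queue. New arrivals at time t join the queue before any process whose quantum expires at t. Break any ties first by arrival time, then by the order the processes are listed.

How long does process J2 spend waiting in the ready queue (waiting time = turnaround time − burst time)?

Gantt: | J1 0-1 | J2 1-4 | J3 4-7 | J4 7-8 | J2 8-10 | J3 10-15 |
Completion: J1=1  J2=10  J3=15  J4=8
Turnaround (C−A): J1=1  J2=10  J3=15  J4=8
Waiting(J2) = turnaround − burst = 10 − 5 = 5

5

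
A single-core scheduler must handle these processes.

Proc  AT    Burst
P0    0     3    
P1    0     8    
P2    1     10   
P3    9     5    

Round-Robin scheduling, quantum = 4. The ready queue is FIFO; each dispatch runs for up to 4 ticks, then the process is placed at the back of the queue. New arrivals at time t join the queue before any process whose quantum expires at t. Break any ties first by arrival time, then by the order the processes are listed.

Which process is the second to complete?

P1

Timeline: | P0 0-3 | P1 3-7 | P2 7-11 | P1 11-15 | P3 15-19 | P2 19-23 | P3 23-24 | P2 24-26 |
Completion: P0=3  P1=15  P2=26  P3=24
Turnaround (C−A): P0=3  P1=15  P2=25  P3=15
Finish order: P0 → P1 → P3 → P2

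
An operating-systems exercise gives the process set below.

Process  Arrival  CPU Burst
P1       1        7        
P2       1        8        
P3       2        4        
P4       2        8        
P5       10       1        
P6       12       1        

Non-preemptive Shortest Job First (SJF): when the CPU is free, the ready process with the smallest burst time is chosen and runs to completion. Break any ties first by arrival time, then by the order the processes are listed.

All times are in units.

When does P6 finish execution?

Timeline: | idle 0-1 | P1 1-8 | P3 8-12 | P5 12-13 | P6 13-14 | P2 14-22 | P4 22-30 |
Completion: P1=8  P2=22  P3=12  P4=30  P5=13  P6=14

14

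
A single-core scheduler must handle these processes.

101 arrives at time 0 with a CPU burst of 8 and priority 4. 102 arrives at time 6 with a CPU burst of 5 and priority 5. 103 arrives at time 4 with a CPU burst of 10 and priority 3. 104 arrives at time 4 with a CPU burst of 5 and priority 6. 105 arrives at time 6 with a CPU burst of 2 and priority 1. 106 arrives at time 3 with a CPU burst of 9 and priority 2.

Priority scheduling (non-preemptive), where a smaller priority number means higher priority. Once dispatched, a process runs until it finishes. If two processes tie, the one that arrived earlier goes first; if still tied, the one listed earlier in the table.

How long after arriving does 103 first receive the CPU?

15

Timeline: | 101 0-8 | 105 8-10 | 106 10-19 | 103 19-29 | 102 29-34 | 104 34-39 |
Completion: 101=8  102=34  103=29  104=39  105=10  106=19
Turnaround (C−A): 101=8  102=28  103=25  104=35  105=4  106=16
Response(103) = first start − arrival = 19 − 4 = 15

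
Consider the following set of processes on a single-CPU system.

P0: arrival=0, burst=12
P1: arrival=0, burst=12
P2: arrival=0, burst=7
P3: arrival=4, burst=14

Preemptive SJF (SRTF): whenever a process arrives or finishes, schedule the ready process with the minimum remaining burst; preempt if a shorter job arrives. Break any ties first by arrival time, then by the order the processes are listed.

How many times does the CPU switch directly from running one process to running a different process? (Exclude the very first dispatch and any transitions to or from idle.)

3

Schedule: | P2 0-7 | P0 7-19 | P1 19-31 | P3 31-45 |
Completion: P0=19  P1=31  P2=7  P3=45
Turnaround (C−A): P0=19  P1=31  P2=7  P3=41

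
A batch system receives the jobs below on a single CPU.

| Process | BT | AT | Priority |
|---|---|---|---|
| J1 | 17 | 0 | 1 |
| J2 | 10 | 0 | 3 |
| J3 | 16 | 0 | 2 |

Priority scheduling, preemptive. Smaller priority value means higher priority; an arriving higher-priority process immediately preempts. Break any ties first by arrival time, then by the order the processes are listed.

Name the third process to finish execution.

Schedule: | J1 0-17 | J3 17-33 | J2 33-43 |
Completion: J1=17  J2=43  J3=33
Turnaround (C−A): J1=17  J2=43  J3=33
Finish order: J1 → J3 → J2

J2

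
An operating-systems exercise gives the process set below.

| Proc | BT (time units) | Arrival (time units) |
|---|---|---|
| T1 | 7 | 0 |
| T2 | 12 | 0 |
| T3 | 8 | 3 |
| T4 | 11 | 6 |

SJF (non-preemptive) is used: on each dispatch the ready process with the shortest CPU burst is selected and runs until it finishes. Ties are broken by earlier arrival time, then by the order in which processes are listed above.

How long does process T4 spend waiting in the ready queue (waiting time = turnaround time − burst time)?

9

Timeline: | T1 0-7 | T3 7-15 | T4 15-26 | T2 26-38 |
Completion: T1=7  T2=38  T3=15  T4=26
Turnaround (C−A): T1=7  T2=38  T3=12  T4=20
Waiting(T4) = turnaround − burst = 20 − 11 = 9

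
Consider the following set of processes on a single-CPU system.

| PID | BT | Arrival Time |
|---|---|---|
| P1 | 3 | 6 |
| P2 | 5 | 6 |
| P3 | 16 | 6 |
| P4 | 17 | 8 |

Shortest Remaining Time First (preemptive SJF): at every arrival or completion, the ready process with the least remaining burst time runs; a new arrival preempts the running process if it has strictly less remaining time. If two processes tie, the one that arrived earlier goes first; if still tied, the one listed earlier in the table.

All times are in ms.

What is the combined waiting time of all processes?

Schedule: | idle 0-6 | P1 6-9 | P2 9-14 | P3 14-30 | P4 30-47 |
Completion: P1=9  P2=14  P3=30  P4=47
Turnaround (C−A): P1=3  P2=8  P3=24  P4=39
Waiting = turnaround − burst: P1=0, P2=3, P3=8, P4=22
Total waiting = 0 + 3 + 8 + 22 = 33

33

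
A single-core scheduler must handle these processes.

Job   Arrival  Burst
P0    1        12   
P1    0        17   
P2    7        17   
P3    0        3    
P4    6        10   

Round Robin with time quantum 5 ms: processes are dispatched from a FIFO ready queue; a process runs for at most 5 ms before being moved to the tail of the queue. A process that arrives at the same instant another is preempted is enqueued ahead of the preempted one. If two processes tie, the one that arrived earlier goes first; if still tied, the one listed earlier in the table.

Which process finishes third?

P0

Timeline: | P1 0-5 | P3 5-8 | P0 8-13 | P1 13-18 | P4 18-23 | P2 23-28 | P0 28-33 | P1 33-38 | P4 38-43 | P2 43-48 | P0 48-50 | P1 50-52 | P2 52-59 |
Completion: P0=50  P1=52  P2=59  P3=8  P4=43
Turnaround (C−A): P0=49  P1=52  P2=52  P3=8  P4=37
Finish order: P3 → P4 → P0 → P1 → P2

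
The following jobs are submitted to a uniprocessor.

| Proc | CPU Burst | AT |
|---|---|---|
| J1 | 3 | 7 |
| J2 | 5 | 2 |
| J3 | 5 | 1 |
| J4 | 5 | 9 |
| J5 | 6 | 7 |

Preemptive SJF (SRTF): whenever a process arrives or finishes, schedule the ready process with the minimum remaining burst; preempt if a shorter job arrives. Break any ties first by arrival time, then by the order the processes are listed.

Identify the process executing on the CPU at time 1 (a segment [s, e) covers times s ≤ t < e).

J3

Timeline: | idle 0-1 | J3 1-6 | J2 6-7 | J1 7-10 | J2 10-14 | J4 14-19 | J5 19-25 |
Completion: J1=10  J2=14  J3=6  J4=19  J5=25
Turnaround (C−A): J1=3  J2=12  J3=5  J4=10  J5=18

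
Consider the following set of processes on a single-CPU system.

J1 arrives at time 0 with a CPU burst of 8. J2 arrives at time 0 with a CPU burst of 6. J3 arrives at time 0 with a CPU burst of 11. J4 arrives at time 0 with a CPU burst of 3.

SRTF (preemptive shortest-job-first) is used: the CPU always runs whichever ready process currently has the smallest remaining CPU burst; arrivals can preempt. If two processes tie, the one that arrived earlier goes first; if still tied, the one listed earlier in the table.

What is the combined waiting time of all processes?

29

Gantt: | J4 0-3 | J2 3-9 | J1 9-17 | J3 17-28 |
Completion: J1=17  J2=9  J3=28  J4=3
Waiting = turnaround − burst: J1=9, J2=3, J3=17, J4=0
Total waiting = 9 + 3 + 17 + 0 = 29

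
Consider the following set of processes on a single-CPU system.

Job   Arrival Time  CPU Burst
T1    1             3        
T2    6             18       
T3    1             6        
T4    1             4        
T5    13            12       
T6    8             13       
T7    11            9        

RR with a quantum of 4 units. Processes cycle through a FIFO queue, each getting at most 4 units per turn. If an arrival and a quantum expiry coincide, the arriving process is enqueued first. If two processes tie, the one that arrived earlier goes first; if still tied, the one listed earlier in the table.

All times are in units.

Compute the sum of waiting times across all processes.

176

Timeline: | idle 0-1 | T1 1-4 | T3 4-8 | T4 8-12 | T2 12-16 | T6 16-20 | T3 20-22 | T7 22-26 | T5 26-30 | T2 30-34 | T6 34-38 | T7 38-42 | T5 42-46 | T2 46-50 | T6 50-54 | T7 54-55 | T5 55-59 | T2 59-63 | T6 63-64 | T2 64-66 |
Completion: T1=4  T2=66  T3=22  T4=12  T5=59  T6=64  T7=55
Turnaround (C−A): T1=3  T2=60  T3=21  T4=11  T5=46  T6=56  T7=44
Waiting = turnaround − burst: T1=0, T2=42, T3=15, T4=7, T5=34, T6=43, T7=35
Total waiting = 0 + 42 + 15 + 7 + 34 + 43 + 35 = 176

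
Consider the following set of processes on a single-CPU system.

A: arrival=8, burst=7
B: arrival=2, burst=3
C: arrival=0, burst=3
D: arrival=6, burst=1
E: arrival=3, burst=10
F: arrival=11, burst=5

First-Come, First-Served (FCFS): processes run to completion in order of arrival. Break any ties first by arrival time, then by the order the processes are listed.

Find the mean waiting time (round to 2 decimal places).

Timeline: | C 0-3 | B 3-6 | E 6-16 | D 16-17 | A 17-24 | F 24-29 |
Completion: A=24  B=6  C=3  D=17  E=16  F=29
Turnaround (C−A): A=16  B=4  C=3  D=11  E=13  F=18
Waiting times: A=9, B=1, C=0, D=10, E=3, F=13
Average waiting = (9+1+0+10+3+13) / 6 = 36/6 = 6.00

6.00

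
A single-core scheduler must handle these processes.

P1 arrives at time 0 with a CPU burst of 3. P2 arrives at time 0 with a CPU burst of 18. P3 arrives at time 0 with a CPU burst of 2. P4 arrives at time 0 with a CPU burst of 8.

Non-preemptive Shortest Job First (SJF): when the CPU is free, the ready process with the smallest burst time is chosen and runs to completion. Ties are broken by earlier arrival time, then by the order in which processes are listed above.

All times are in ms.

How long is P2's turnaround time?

Schedule: | P3 0-2 | P1 2-5 | P4 5-13 | P2 13-31 |
Completion: P1=5  P2=31  P3=2  P4=13
Turnaround(P2) = completion − arrival = 31 − 0 = 31

31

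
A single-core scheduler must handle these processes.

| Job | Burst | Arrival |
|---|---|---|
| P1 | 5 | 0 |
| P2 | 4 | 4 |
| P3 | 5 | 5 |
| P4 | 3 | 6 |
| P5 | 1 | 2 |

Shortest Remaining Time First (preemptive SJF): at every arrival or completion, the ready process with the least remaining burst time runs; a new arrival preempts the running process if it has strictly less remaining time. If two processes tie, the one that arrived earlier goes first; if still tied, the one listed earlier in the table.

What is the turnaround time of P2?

9

Gantt: | P1 0-2 | P5 2-3 | P1 3-6 | P4 6-9 | P2 9-13 | P3 13-18 |
Completion: P1=6  P2=13  P3=18  P4=9  P5=3
Turnaround (C−A): P1=6  P2=9  P3=13  P4=3  P5=1
Turnaround(P2) = completion − arrival = 13 − 4 = 9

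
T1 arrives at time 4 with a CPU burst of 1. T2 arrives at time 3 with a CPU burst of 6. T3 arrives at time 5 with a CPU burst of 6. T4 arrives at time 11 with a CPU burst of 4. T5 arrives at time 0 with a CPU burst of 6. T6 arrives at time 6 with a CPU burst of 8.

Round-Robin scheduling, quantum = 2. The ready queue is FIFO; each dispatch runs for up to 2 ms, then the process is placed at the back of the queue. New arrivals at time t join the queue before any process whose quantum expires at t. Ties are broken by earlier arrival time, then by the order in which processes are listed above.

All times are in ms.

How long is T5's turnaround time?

Schedule: | T5 0-4 | T2 4-6 | T1 6-7 | T5 7-9 | T3 9-11 | T6 11-13 | T2 13-15 | T4 15-17 | T3 17-19 | T6 19-21 | T2 21-23 | T4 23-25 | T3 25-27 | T6 27-31 |
Completion: T1=7  T2=23  T3=27  T4=25  T5=9  T6=31
Turnaround (C−A): T1=3  T2=20  T3=22  T4=14  T5=9  T6=25
Turnaround(T5) = completion − arrival = 9 − 0 = 9

9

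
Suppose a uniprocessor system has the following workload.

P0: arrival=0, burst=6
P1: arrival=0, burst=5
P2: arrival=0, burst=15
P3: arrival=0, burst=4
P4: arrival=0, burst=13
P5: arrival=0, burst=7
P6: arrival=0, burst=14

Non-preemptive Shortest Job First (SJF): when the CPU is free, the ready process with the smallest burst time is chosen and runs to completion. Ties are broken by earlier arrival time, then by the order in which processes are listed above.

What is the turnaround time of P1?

Gantt: | P3 0-4 | P1 4-9 | P0 9-15 | P5 15-22 | P4 22-35 | P6 35-49 | P2 49-64 |
Completion: P0=15  P1=9  P2=64  P3=4  P4=35  P5=22  P6=49
Turnaround(P1) = completion − arrival = 9 − 0 = 9

9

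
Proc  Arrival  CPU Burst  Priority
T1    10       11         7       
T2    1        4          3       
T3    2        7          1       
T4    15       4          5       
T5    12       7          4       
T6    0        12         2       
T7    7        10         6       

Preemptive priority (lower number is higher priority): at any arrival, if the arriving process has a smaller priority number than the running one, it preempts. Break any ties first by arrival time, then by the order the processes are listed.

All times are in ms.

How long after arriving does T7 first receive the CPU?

Schedule: | T6 0-2 | T3 2-9 | T6 9-19 | T2 19-23 | T5 23-30 | T4 30-34 | T7 34-44 | T1 44-55 |
Completion: T1=55  T2=23  T3=9  T4=34  T5=30  T6=19  T7=44
Turnaround (C−A): T1=45  T2=22  T3=7  T4=19  T5=18  T6=19  T7=37
Response(T7) = first start − arrival = 34 − 7 = 27

27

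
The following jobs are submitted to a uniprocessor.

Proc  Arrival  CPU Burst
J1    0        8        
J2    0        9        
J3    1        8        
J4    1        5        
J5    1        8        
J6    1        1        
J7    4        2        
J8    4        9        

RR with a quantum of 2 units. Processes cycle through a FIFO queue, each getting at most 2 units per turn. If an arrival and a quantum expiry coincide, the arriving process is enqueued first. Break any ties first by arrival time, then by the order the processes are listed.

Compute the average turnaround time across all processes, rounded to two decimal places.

34.38

Schedule: | J1 0-2 | J2 2-4 | J3 4-6 | J4 6-8 | J5 8-10 | J6 10-11 | J1 11-13 | J7 13-15 | J8 15-17 | J2 17-19 | J3 19-21 | J4 21-23 | J5 23-25 | J1 25-27 | J8 27-29 | J2 29-31 | J3 31-33 | J4 33-34 | J5 34-36 | J1 36-38 | J8 38-40 | J2 40-42 | J3 42-44 | J5 44-46 | J8 46-48 | J2 48-49 | J8 49-50 |
Completion: J1=38  J2=49  J3=44  J4=34  J5=46  J6=11  J7=15  J8=50
Turnaround (C−A): J1=38  J2=49  J3=43  J4=33  J5=45  J6=10  J7=11  J8=46
Turnaround times: J1=38, J2=49, J3=43, J4=33, J5=45, J6=10, J7=11, J8=46
Average turnaround = (38+49+43+33+45+10+11+46) / 8 = 275/8 = 34.38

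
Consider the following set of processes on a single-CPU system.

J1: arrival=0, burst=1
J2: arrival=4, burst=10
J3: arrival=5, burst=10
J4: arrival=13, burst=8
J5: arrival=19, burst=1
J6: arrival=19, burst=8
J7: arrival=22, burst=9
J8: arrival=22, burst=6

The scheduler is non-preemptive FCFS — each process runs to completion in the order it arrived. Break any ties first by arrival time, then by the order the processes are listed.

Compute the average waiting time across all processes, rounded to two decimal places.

Schedule: | J1 0-1 | idle 1-4 | J2 4-14 | J3 14-24 | J4 24-32 | J5 32-33 | J6 33-41 | J7 41-50 | J8 50-56 |
Completion: J1=1  J2=14  J3=24  J4=32  J5=33  J6=41  J7=50  J8=56
Turnaround (C−A): J1=1  J2=10  J3=19  J4=19  J5=14  J6=22  J7=28  J8=34
Waiting times: J1=0, J2=0, J3=9, J4=11, J5=13, J6=14, J7=19, J8=28
Average waiting = (0+0+9+11+13+14+19+28) / 8 = 94/8 = 11.75

11.75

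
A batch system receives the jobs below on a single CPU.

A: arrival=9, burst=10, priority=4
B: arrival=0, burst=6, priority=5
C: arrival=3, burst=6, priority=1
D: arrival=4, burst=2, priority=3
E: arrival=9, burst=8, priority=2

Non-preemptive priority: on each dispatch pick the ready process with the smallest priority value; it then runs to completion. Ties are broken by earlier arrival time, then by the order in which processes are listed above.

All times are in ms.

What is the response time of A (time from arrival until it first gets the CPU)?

Schedule: | B 0-6 | C 6-12 | E 12-20 | D 20-22 | A 22-32 |
Completion: A=32  B=6  C=12  D=22  E=20
Turnaround (C−A): A=23  B=6  C=9  D=18  E=11
Response(A) = first start − arrival = 22 − 9 = 13

13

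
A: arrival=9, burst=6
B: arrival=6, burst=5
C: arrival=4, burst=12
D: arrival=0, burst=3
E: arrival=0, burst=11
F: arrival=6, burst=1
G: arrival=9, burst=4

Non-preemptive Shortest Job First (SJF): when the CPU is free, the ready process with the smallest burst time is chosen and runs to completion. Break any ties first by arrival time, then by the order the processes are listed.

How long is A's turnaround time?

Schedule: | D 0-3 | E 3-14 | F 14-15 | G 15-19 | B 19-24 | A 24-30 | C 30-42 |
Completion: A=30  B=24  C=42  D=3  E=14  F=15  G=19
Turnaround (C−A): A=21  B=18  C=38  D=3  E=14  F=9  G=10
Turnaround(A) = completion − arrival = 30 − 9 = 21

21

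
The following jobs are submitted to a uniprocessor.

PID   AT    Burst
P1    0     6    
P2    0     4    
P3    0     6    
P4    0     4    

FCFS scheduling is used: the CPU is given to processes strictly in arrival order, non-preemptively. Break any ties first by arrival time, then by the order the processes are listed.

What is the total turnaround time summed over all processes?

52

Schedule: | P1 0-6 | P2 6-10 | P3 10-16 | P4 16-20 |
Completion: P1=6  P2=10  P3=16  P4=20
Turnaround (C−A): P1=6  P2=10  P3=16  P4=20
Turnaround = completion − arrival: P1=6, P2=10, P3=16, P4=20
Total turnaround = 6 + 10 + 16 + 20 = 52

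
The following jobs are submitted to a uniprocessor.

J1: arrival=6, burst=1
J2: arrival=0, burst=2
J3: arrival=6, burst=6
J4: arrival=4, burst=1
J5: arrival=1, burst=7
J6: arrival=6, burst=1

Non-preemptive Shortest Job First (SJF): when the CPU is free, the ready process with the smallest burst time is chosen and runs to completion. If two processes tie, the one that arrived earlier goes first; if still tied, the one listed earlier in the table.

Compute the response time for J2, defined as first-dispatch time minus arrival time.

Schedule: | J2 0-2 | J5 2-9 | J4 9-10 | J1 10-11 | J6 11-12 | J3 12-18 |
Completion: J1=11  J2=2  J3=18  J4=10  J5=9  J6=12
Response(J2) = first start − arrival = 0 − 0 = 0

0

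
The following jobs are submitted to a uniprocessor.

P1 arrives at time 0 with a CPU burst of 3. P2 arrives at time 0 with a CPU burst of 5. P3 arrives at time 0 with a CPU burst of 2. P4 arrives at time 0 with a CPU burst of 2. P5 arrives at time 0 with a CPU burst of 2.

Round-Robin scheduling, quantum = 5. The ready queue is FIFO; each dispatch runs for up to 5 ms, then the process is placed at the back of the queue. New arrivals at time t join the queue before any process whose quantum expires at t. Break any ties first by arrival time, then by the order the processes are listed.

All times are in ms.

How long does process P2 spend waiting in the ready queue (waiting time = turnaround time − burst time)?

3

Gantt: | P1 0-3 | P2 3-8 | P3 8-10 | P4 10-12 | P5 12-14 |
Completion: P1=3  P2=8  P3=10  P4=12  P5=14
Turnaround (C−A): P1=3  P2=8  P3=10  P4=12  P5=14
Waiting(P2) = turnaround − burst = 8 − 5 = 3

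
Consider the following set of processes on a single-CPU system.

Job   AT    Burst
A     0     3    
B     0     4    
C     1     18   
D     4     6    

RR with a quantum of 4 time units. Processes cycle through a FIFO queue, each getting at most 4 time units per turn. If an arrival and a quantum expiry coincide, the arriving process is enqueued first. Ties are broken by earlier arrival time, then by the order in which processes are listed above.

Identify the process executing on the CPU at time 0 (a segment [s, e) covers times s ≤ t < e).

Schedule: | A 0-3 | B 3-7 | C 7-11 | D 11-15 | C 15-19 | D 19-21 | C 21-31 |
Completion: A=3  B=7  C=31  D=21
Turnaround (C−A): A=3  B=7  C=30  D=17

A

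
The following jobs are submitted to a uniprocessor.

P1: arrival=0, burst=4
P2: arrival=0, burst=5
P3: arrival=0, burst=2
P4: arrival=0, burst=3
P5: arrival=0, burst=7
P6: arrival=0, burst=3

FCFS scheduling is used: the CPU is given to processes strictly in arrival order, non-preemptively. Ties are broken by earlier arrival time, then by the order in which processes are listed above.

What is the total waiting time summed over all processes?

59

Schedule: | P1 0-4 | P2 4-9 | P3 9-11 | P4 11-14 | P5 14-21 | P6 21-24 |
Completion: P1=4  P2=9  P3=11  P4=14  P5=21  P6=24
Waiting = turnaround − burst: P1=0, P2=4, P3=9, P4=11, P5=14, P6=21
Total waiting = 0 + 4 + 9 + 11 + 14 + 21 = 59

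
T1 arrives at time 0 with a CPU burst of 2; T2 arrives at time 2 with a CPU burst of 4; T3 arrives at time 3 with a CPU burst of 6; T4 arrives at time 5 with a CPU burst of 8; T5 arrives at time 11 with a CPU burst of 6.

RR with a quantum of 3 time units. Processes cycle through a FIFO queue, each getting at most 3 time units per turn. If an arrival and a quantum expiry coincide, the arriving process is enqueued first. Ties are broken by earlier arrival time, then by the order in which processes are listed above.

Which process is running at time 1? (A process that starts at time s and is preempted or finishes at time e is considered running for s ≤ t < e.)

Timeline: | T1 0-2 | T2 2-5 | T3 5-8 | T4 8-11 | T2 11-12 | T3 12-15 | T5 15-18 | T4 18-21 | T5 21-24 | T4 24-26 |
Completion: T1=2  T2=12  T3=15  T4=26  T5=24

T1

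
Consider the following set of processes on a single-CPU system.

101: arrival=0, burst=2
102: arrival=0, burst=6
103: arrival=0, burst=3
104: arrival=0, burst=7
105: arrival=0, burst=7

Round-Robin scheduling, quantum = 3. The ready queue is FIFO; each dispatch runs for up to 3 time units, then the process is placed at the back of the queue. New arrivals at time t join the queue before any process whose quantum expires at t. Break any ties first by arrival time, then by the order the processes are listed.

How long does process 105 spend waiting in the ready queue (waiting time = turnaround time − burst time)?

Timeline: | 101 0-2 | 102 2-5 | 103 5-8 | 104 8-11 | 105 11-14 | 102 14-17 | 104 17-20 | 105 20-23 | 104 23-24 | 105 24-25 |
Completion: 101=2  102=17  103=8  104=24  105=25
Waiting(105) = turnaround − burst = 25 − 7 = 18

18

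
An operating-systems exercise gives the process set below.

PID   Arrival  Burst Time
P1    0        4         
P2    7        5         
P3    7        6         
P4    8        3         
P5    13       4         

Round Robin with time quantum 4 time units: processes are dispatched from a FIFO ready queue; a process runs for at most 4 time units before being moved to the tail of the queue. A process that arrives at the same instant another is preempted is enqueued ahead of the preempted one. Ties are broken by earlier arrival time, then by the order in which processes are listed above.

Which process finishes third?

P2

Schedule: | P1 0-4 | idle 4-7 | P2 7-11 | P3 11-15 | P4 15-18 | P2 18-19 | P5 19-23 | P3 23-25 |
Completion: P1=4  P2=19  P3=25  P4=18  P5=23
Finish order: P1 → P4 → P2 → P5 → P3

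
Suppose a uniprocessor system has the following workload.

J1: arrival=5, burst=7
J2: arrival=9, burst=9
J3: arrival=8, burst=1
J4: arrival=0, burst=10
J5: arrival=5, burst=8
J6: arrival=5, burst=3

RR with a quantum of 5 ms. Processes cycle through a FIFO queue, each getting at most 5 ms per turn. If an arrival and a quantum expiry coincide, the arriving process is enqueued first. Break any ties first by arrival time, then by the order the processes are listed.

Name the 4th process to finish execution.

J1

Timeline: | J4 0-5 | J1 5-10 | J5 10-15 | J6 15-18 | J4 18-23 | J3 23-24 | J2 24-29 | J1 29-31 | J5 31-34 | J2 34-38 |
Completion: J1=31  J2=38  J3=24  J4=23  J5=34  J6=18
Turnaround (C−A): J1=26  J2=29  J3=16  J4=23  J5=29  J6=13
Finish order: J6 → J4 → J3 → J1 → J5 → J2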